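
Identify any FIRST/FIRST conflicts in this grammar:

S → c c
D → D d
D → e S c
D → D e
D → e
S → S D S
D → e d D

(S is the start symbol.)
A FIRST/FIRST conflict occurs when two productions N → α and N → β for the same non-terminal have FIRST(α) ∩ FIRST(β) ≠ ∅ (with ε ∈ FIRST of a nullable right-hand side, so two nullable alternatives also conflict).

FIRST sets of the non-terminals at (or reachable through a nullable prefix from) the front of some alternative:
  FIRST(S) = { 'c' }
  FIRST(D) = { 'e' }

Productions for S:
  S → c c: FIRST = { 'c' }
  S → S D S: FIRST = { 'c' }
Productions for D:
  D → D d: FIRST = { 'e' }
  D → e S c: FIRST = { 'e' }
  D → D e: FIRST = { 'e' }
  D → e: FIRST = { 'e' }
  D → e d D: FIRST = { 'e' }

Conflict for S: S → c c and S → S D S
  Overlap: { 'c' }
Conflict for D: D → D d and D → e S c
  Overlap: { 'e' }
Conflict for D: D → D d and D → D e
  Overlap: { 'e' }
Conflict for D: D → D d and D → e
  Overlap: { 'e' }
Conflict for D: D → D d and D → e d D
  Overlap: { 'e' }
Conflict for D: D → e S c and D → D e
  Overlap: { 'e' }
Conflict for D: D → e S c and D → e
  Overlap: { 'e' }
Conflict for D: D → e S c and D → e d D
  Overlap: { 'e' }
Conflict for D: D → D e and D → e
  Overlap: { 'e' }
Conflict for D: D → D e and D → e d D
  Overlap: { 'e' }
Conflict for D: D → e and D → e d D
  Overlap: { 'e' }

Answer: Yes. S → c c / S → S D S on { 'c' }; D → D d / D → e S c on { 'e' }; D → D d / D → D e on { 'e' }; D → D d / D → e on { 'e' }; D → D d / D → e d D on { 'e' }; D → e S c / D → D e on { 'e' }; D → e S c / D → e on { 'e' }; D → e S c / D → e d D on { 'e' }; D → D e / D → e on { 'e' }; D → D e / D → e d D on { 'e' }; D → e / D → e d D on { 'e' }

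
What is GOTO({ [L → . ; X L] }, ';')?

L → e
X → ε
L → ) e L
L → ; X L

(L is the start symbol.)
GOTO(I, ';') = CLOSURE({ [A → αX.β] : [A → α.Xβ] ∈ I, X = ';' })

Items with dot before ';', with the dot advanced:
  [L → . ; X L] → [L → ; . X L]
Closure of the advanced items:
  [L → ; . X L] has the dot before X: add [X → .]

GOTO = { [L → ; . X L], [X → .] }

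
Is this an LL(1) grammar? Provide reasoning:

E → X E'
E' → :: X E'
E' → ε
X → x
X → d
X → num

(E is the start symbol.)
A grammar is LL(1) if for each non-terminal N with multiple productions, the predict sets of those productions are pairwise disjoint, where PREDICT(N → α) = (FIRST(α) \ {ε}) ∪ (FOLLOW(N) if α ⇒* ε).

Relevant sets:
  FOLLOW(E') = { $ }

For E':
  PREDICT(E' → :: X E') = { '::' }
  PREDICT(E' → ε) = { $ }
For X:
  PREDICT(X → x) = { 'x' }
  PREDICT(X → d) = { 'd' }
  PREDICT(X → num) = { 'num' }
E has a single production, so nothing to check there.

All predict sets are disjoint. The grammar IS LL(1).

Answer: Yes, the grammar is LL(1).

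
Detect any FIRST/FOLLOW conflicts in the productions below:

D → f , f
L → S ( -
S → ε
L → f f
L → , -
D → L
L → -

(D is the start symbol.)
No FIRST/FOLLOW conflicts.

Nullable non-terminals: S.
S has a nullable alternative but only one production, so nothing to check.

D, L have no nullable alternative, so no FIRST/FOLLOW check is needed there.

No FIRST/FOLLOW conflicts found.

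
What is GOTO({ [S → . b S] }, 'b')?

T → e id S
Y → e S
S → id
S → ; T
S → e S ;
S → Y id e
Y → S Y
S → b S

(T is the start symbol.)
{ [S → . ; T], [S → . Y id e], [S → . b S], [S → . e S ;], [S → . id], [S → b . S], [Y → . S Y], [Y → . e S] }

GOTO(I, 'b') = CLOSURE({ [A → αX.β] : [A → α.Xβ] ∈ I, X = 'b' })

Items with dot before 'b', with the dot advanced:
  [S → . b S] → [S → b . S]
Closure of the advanced items:
  [S → b . S] has the dot before S: add [S → . id], [S → . ; T], [S → . e S ;], [S → . Y id e], [S → . b S]
  [S → . Y id e] has the dot before Y: add [Y → . e S], [Y → . S Y]

GOTO = { [S → . ; T], [S → . Y id e], [S → . b S], [S → . e S ;], [S → . id], [S → b . S], [Y → . S Y], [Y → . e S] }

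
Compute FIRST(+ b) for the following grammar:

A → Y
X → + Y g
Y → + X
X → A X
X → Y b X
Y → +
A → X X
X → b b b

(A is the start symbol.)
{ '+' }

To compute FIRST(+ b), process the symbols left to right:
Symbol + is a terminal. Add '+' and stop.
FIRST(+ b) = { '+' }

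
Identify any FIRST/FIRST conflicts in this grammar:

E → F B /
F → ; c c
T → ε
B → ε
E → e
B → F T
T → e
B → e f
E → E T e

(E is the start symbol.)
Yes. E → F B '/' / E → E T e on { ';' }; E → e / E → E T e on { 'e' }

FIRST sets of the non-terminals at (or reachable through a nullable prefix from) the front of some alternative:
  FIRST(F) = { ';' }
  FIRST(E) = { ';', 'e' }

Productions for E:
  E → F B /: FIRST = { ';' }
  E → e: FIRST = { 'e' }
  E → E T e: FIRST = { ';', 'e' }
Productions for T:
  T → ε: FIRST = { ε }
  T → e: FIRST = { 'e' }
Productions for B:
  B → ε: FIRST = { ε }
  B → F T: FIRST = { ';' }
  B → e f: FIRST = { 'e' }
F has only one production, so no FIRST/FIRST conflict is possible there.

Conflict for E: E → F B / and E → E T e
  Overlap: { ';' }
Conflict for E: E → e and E → E T e
  Overlap: { 'e' }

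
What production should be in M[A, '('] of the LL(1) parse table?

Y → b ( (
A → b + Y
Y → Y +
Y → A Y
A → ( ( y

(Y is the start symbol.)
To find M[A, '('], we find productions for A where '(' is in the predict set (PREDICT(N → α) = (FIRST(α) \ {ε}) ∪ (FOLLOW(N) if α ⇒* ε)).

A → b + Y: PREDICT = { 'b' }
A → ( ( y: PREDICT = { '(' }
  '(' is in predict set, so this production goes in M[A, '(']

M[A, '('] = A → ( ( y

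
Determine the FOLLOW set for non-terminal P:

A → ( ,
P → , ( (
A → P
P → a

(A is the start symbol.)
In A → P: P is at the end, add FOLLOW(A)

The FOLLOW sets referred to above (computed the same way, to a fixed point):
  FOLLOW(A) = { $ }

Taking the union: FOLLOW(P) = { $ }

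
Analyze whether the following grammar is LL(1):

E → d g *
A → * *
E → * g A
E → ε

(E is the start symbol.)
Yes, the grammar is LL(1).

A grammar is LL(1) if for each non-terminal N with multiple productions, the predict sets of those productions are pairwise disjoint, where PREDICT(N → α) = (FIRST(α) \ {ε}) ∪ (FOLLOW(N) if α ⇒* ε).

Relevant sets:
  FOLLOW(E) = { $ }

For E:
  PREDICT(E → d g '*') = { 'd' }
  PREDICT(E → '*' g A) = { '*' }
  PREDICT(E → ε) = { $ }
A has a single production, so nothing to check there.

All predict sets are disjoint. The grammar IS LL(1).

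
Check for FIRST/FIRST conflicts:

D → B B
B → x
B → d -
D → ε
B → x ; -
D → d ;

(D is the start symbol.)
A FIRST/FIRST conflict occurs when two productions N → α and N → β for the same non-terminal have FIRST(α) ∩ FIRST(β) ≠ ∅ (with ε ∈ FIRST of a nullable right-hand side, so two nullable alternatives also conflict).

FIRST sets of the non-terminals at (or reachable through a nullable prefix from) the front of some alternative:
  FIRST(B) = { 'd', 'x' }

Productions for D:
  D → B B: FIRST = { 'd', 'x' }
  D → ε: FIRST = { ε }
  D → d ;: FIRST = { 'd' }
Productions for B:
  B → x: FIRST = { 'x' }
  B → d -: FIRST = { 'd' }
  B → x ; -: FIRST = { 'x' }

Conflict for D: D → B B and D → d ;
  Overlap: { 'd' }
Conflict for B: B → x and B → x ; -
  Overlap: { 'x' }

Answer: Yes. D → B B / D → d ';' on { 'd' }; B → x / B → x ';' '-' on { 'x' }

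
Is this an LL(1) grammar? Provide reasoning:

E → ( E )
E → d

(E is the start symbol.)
A grammar is LL(1) if for each non-terminal N with multiple productions, the predict sets of those productions are pairwise disjoint, where PREDICT(N → α) = (FIRST(α) \ {ε}) ∪ (FOLLOW(N) if α ⇒* ε).

For E:
  PREDICT(E → '(' E ')') = { '(' }
  PREDICT(E → d) = { 'd' }

All predict sets are disjoint. The grammar IS LL(1).

Answer: Yes, the grammar is LL(1).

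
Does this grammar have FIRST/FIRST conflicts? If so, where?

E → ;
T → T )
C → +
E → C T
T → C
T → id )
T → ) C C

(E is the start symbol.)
FIRST sets of the non-terminals at (or reachable through a nullable prefix from) the front of some alternative:
  FIRST(C) = { '+' }
  FIRST(T) = { ')', '+', 'id' }

Productions for E:
  E → ;: FIRST = { ';' }
  E → C T: FIRST = { '+' }
Productions for T:
  T → T ): FIRST = { ')', '+', 'id' }
  T → C: FIRST = { '+' }
  T → id ): FIRST = { 'id' }
  T → ) C C: FIRST = { ')' }
C has only one production, so no FIRST/FIRST conflict is possible there.

Conflict for T: T → T ) and T → C
  Overlap: { '+' }
Conflict for T: T → T ) and T → id )
  Overlap: { 'id' }
Conflict for T: T → T ) and T → ) C C
  Overlap: { ')' }

Answer: Yes. T → T ')' / T → C on { '+' }; T → T ')' / T → id ')' on { 'id' }; T → T ')' / T → ')' C C on { ')' }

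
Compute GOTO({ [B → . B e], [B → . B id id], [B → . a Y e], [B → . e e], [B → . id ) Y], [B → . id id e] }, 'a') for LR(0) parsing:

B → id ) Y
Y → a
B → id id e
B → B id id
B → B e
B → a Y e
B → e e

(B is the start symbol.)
GOTO(I, 'a') = CLOSURE({ [A → αX.β] : [A → α.Xβ] ∈ I, X = 'a' })

Items with dot before 'a', with the dot advanced:
  [B → . a Y e] → [B → a . Y e]
Closure of the advanced items:
  [B → a . Y e] has the dot before Y: add [Y → . a]

GOTO = { [B → a . Y e], [Y → . a] }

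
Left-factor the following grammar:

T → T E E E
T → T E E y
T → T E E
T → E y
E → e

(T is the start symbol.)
T → T E E T'
T' → E
T' → y
T' → ε
T → E y
E → e

Left-factoring transforms A → αβ₁ | αβ₂ into A → αA' and A' → β₁ | β₂
(α is the longest common prefix among the alternatives). Repeat until
no nonterminal has two alternatives with a common prefix.

Round 1: T has alternatives sharing prefix 'T E E'. Introduce T': T → T E E T'
  Add: T' → E
  Add: T' → y
  Add: T' → ε

No remaining common prefixes — done.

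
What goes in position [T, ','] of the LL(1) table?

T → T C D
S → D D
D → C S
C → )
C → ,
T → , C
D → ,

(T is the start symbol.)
To find M[T, ','], we find productions for T where ',' is in the predict set (PREDICT(N → α) = (FIRST(α) \ {ε}) ∪ (FOLLOW(N) if α ⇒* ε)).

Relevant sets:
  FIRST(T) = { ',' }

T → T C D: PREDICT = { ',' }
  ',' is in predict set, so this production goes in M[T, ',']
T → , C: PREDICT = { ',' }
  ',' is in predict set, so this production goes in M[T, ',']

M[T, ','] = T → T C D, T → , C  (a multiply-defined cell — the grammar is not LL(1))

Answer: T → T C D, T → , C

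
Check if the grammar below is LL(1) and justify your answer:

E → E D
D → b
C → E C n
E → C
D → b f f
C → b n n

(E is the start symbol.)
A grammar is LL(1) if for each non-terminal N with multiple productions, the predict sets of those productions are pairwise disjoint, where PREDICT(N → α) = (FIRST(α) \ {ε}) ∪ (FOLLOW(N) if α ⇒* ε).

Relevant sets:
  FIRST(E) = { 'b' }
  FIRST(C) = { 'b' }

For E:
  PREDICT(E → E D) = { 'b' }
  PREDICT(E → C) = { 'b' }
For D:
  PREDICT(D → b) = { 'b' }
  PREDICT(D → b f f) = { 'b' }
For C:
  PREDICT(C → E C n) = { 'b' }
  PREDICT(C → b n n) = { 'b' }

Conflict found: Predict set conflict for E: { 'b' }
The grammar is NOT LL(1).

Answer: No. Predict set conflict for E: { 'b' }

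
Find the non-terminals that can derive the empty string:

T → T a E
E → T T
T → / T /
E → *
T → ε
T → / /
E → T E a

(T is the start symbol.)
{ 'E', 'T' }

ε-productions: T → ε
So T is immediately nullable.
E → T T: every symbol on the right is nullable, so E is nullable too.
Every non-terminal is now nullable.
Nullable = { 'E', 'T' }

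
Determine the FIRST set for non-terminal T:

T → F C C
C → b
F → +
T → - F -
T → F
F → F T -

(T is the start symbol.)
{ '+', '-' }

To compute FIRST(T), examine every production with T on the left-hand side, reading each right-hand side left to right until a non-nullable symbol is reached.

FIRST sets of the other non-terminals involved (by the same procedure, iterated to a fixed point):
  FIRST(F) = { '+' }

From T → F C C:
  - F is a non-terminal: add FIRST(F) \ {ε} = { '+' }
    F is not nullable, so stop
From T → - F -:
  - '-' is a terminal: add '-' and stop
From T → F:
  - F is a non-terminal: add FIRST(F) \ {ε} = { '+' }
    F is not nullable, so stop

Collecting: FIRST(T) = { '+', '-' }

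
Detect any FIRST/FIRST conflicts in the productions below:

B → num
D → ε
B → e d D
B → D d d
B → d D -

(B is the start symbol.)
Yes. B → D d d / B → d D '-' on { 'd' }

FIRST sets of the non-terminals at (or reachable through a nullable prefix from) the front of some alternative:
  FIRST(D) = { ε }

Productions for B:
  B → num: FIRST = { 'num' }
  B → e d D: FIRST = { 'e' }
  B → D d d: FIRST = { 'd' }
  B → d D -: FIRST = { 'd' }
D has only one production, so no FIRST/FIRST conflict is possible there.

Conflict for B: B → D d d and B → d D -
  Overlap: { 'd' }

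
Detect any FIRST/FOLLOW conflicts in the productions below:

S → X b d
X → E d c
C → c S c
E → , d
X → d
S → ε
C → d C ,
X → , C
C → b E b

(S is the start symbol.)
Nullable non-terminals: S.
FIRST sets used below: FIRST(X) = { ',', 'd' }

S: nullable alternative(s) S → ε; FOLLOW(S) = { $, 'c' }
  S → X b d: FIRST \ {ε} = { ',', 'd' } — disjoint from FOLLOW(S)
  S → ε: FIRST \ {ε} = { } — this is the only nullable alternative, skip

C, E, X have no nullable alternative, so no FIRST/FOLLOW check is needed there.

No FIRST/FOLLOW conflicts found.

Answer: No FIRST/FOLLOW conflicts.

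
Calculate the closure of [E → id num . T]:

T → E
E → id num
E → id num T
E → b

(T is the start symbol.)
{ [E → . b], [E → . id num T], [E → . id num], [E → id num . T], [T → . E] }

To compute CLOSURE, for each item [A → α.Bβ] where B is a non-terminal, add [B → .γ] for all productions B → γ; repeat for the newly added items until nothing changes.

Start with: [E → id num . T]
  [E → id num . T] has the dot before T: add [T → . E]
  [T → . E] has the dot before E: add [E → . id num], [E → . id num T], [E → . b]
No further items can be added.

CLOSURE = { [E → . b], [E → . id num T], [E → . id num], [E → id num . T], [T → . E] }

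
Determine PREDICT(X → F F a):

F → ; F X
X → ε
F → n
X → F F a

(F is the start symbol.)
PREDICT(X → F F a) = (FIRST(RHS) \ {ε}) ∪ (FOLLOW(X) if ε ∈ FIRST(RHS), i.e. RHS ⇒* ε)
FIRST(F) = { ';', 'n' }
FIRST(F F a) = { ';', 'n' }
ε ∉ FIRST(F F a), so FOLLOW(X) is not added.
PREDICT(X → F F a) = { ';', 'n' }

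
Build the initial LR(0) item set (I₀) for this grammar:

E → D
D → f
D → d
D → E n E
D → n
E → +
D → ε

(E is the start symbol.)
First, augment the grammar with E' → E
I₀ = CLOSURE({ [E' → . E] }):
  [E' → . E] has the dot before E: add [E → . D], [E → . +]
  [E → . D] has the dot before D: add [D → . f], [D → . d], [D → . E n E], [D → . n], [D → .]
No further items can be added.

I₀ = { [D → . E n E], [D → . d], [D → . f], [D → . n], [D → .], [E → . +], [E → . D], [E' → . E] }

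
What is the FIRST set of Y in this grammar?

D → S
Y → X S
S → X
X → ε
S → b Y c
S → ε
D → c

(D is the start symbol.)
FIRST sets of the other non-terminals involved (by the same procedure, iterated to a fixed point):
  FIRST(X) = { ε }
  FIRST(S) = { 'b', ε }

From Y → X S:
  - X is a non-terminal: add FIRST(X) \ {ε} = { }
    X is nullable, so continue to the next symbol
  - S is a non-terminal: add FIRST(S) \ {ε} = { 'b' }
    S is nullable and nothing follows, so the whole right-hand side can vanish: ε ∈ FIRST(Y)

Collecting: FIRST(Y) = { 'b', ε }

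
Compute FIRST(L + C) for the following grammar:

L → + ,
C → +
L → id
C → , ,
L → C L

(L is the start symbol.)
{ '+', ',', 'id' }

FIRST sets of the non-terminals involved (from the grammar, by fixed-point iteration):
  FIRST(L) = { '+', ',', 'id' }

To compute FIRST(L + C), process the symbols left to right:
Symbol L is a non-terminal. Add FIRST(L) \ {ε} = { '+', ',', 'id' }
L is not nullable (ε ∉ FIRST(L)), so stop here.
FIRST(L + C) = { '+', ',', 'id' }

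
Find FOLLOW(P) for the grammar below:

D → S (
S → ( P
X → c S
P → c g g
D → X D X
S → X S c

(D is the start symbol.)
To compute FOLLOW(P), find every occurrence of P on a right-hand side N → α P β: add FIRST(β) \ {ε}, and if β is empty or nullable also add FOLLOW(N). Iterate to a fixed point.

In S → ( P: P is at the end, add FOLLOW(S)

The FOLLOW sets referred to above (computed the same way, to a fixed point):
  FOLLOW(S) = { $, '(', 'c' }

Taking the union: FOLLOW(P) = { $, '(', 'c' }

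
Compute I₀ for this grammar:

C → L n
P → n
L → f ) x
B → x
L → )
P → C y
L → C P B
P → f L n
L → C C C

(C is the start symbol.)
{ [C → . L n], [C' → . C], [L → . )], [L → . C C C], [L → . C P B], [L → . f ) x] }

First, augment the grammar with C' → C
I₀ = CLOSURE({ [C' → . C] }):
  [C' → . C] has the dot before C: add [C → . L n]
  [C → . L n] has the dot before L: add [L → . f ) x], [L → . )], [L → . C P B], [L → . C C C]
No further items can be added.

I₀ = { [C → . L n], [C' → . C], [L → . )], [L → . C C C], [L → . C P B], [L → . f ) x] }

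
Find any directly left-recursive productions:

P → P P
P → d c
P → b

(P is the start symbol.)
Yes, P is left-recursive

Direct left recursion occurs when N → N α for some non-terminal N (the right-hand side begins with the left-hand side itself).

P → P P: LEFT RECURSIVE (starts with P)
P → d c: starts with d
P → b: starts with b

The grammar has direct left recursion on: P.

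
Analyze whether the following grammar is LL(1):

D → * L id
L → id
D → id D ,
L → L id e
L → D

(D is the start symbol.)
Relevant sets:
  FIRST(L) = { '*', 'id' }
  FIRST(D) = { '*', 'id' }

For D:
  PREDICT(D → '*' L id) = { '*' }
  PREDICT(D → id D ',') = { 'id' }
For L:
  PREDICT(L → id) = { 'id' }
  PREDICT(L → L id e) = { '*', 'id' }
  PREDICT(L → D) = { '*', 'id' }

Conflict found: Predict set conflict for L: { 'id' }
The grammar is NOT LL(1).

Answer: No. Predict set conflict for L: { 'id' }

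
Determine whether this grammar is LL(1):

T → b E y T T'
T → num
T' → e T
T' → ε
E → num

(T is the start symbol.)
A grammar is LL(1) if for each non-terminal N with multiple productions, the predict sets of those productions are pairwise disjoint, where PREDICT(N → α) = (FIRST(α) \ {ε}) ∪ (FOLLOW(N) if α ⇒* ε).

Relevant sets:
  FOLLOW(T') = { $, 'e' }

For T:
  PREDICT(T → b E y T T') = { 'b' }
  PREDICT(T → num) = { 'num' }
For T':
  PREDICT(T' → e T) = { 'e' }
  PREDICT(T' → ε) = { $, 'e' }
E has a single production, so nothing to check there.

Conflict found: Predict set conflict for T': { 'e' }
The grammar is NOT LL(1).

Answer: No. Predict set conflict for T': { 'e' }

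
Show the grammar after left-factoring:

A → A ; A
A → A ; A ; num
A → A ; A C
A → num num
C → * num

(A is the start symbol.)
Left-factoring transforms A → αβ₁ | αβ₂ into A → αA' and A' → β₁ | β₂
(α is the longest common prefix among the alternatives). Repeat until
no nonterminal has two alternatives with a common prefix.

Round 1: A has alternatives sharing prefix 'A ; A'. Introduce A': A → A ; A A'
  Add: A' → ε
  Add: A' → ; num
  Add: A' → C

No remaining common prefixes — done.

Resulting grammar:
A → A ; A A'
A' → ε
A' → ; num
A' → C
A → num num
C → * num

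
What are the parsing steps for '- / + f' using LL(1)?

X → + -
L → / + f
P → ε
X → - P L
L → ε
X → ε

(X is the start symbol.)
LL(1) parsing maintains a stack (initially the start symbol over $) and the input. At each step: if the stack top is a terminal, match it against the current input token; if it is a non-terminal N, replace it with the RHS of M[N, lookahead] (the unique production whose predict set contains the lookahead).

Stack is shown with the top on the left.

Stack    Input      Action
--------------------------
X $      - / + f $  output X → - P L
- P L $  - / + f $  match '-'
P L $    / + f $    output P → ε
L $      / + f $    output L → / + f
/ + f $  / + f $    match '/'
+ f $    + f $      match '+'
f $      f $        match 'f'
$        $          accept

The string is accepted.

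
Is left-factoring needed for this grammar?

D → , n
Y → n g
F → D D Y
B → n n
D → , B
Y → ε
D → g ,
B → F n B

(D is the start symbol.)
Yes, D has productions with common prefix ','

Left-factoring is needed when two productions for the same non-terminal
share a common prefix on the right-hand side.

Productions for D:
  D → , n
  D → , B
  D → g ,
Productions for Y:
  Y → n g
  Y → ε
Productions for B:
  B → n n
  B → F n B

Found common prefix ',' in productions for D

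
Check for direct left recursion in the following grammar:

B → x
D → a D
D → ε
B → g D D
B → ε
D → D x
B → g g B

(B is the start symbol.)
Yes, D is left-recursive

B → x: starts with x
D → a D: starts with a
D → ε: starts with ε
B → g D D: starts with g
B → ε: starts with ε
D → D x: LEFT RECURSIVE (starts with D)
B → g g B: starts with g

The grammar has direct left recursion on: D.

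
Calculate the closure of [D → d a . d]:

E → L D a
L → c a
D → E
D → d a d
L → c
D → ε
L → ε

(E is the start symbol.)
{ [D → d a . d] }

Start with: [D → d a . d]
The dot precedes the terminal d, so nothing is added.

CLOSURE = { [D → d a . d] }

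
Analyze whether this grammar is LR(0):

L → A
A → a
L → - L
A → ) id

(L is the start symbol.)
Yes, the grammar is LR(0)

A grammar is LR(0) if no state in the canonical LR(0) collection has:
  - both a shift item (dot before a terminal) and a complete item (shift-reduce conflict), or
  - two or more complete items (reduce-reduce conflict; the accept item [L' → L .] counts as a complete item here).

Augment with L' → L and build the canonical LR(0) collection (I0 = CLOSURE({[L' → . L]}), then GOTO on every symbol after a dot until no new states appear). It has 8 states:
  I0: { [A → . ) id], [A → . a], [L → . - L], [L → . A], [L' → . L] }  — shift
  I1: { [A → ) . id] }  — shift
  I2: { [A → . ) id], [A → . a], [L → - . L], [L → . - L], [L → . A] }  — shift
  I3: { [L → A .] }  — reduce
  I4: { [L' → L .] }  — accept
  I5: { [A → a .] }  — reduce
  I6: { [L → - L .] }  — reduce
  I7: { [A → ) id .] }  — reduce

Every state is either a pure shift/goto state or contains exactly one complete item and nothing to shift — no conflicts. The grammar is LR(0).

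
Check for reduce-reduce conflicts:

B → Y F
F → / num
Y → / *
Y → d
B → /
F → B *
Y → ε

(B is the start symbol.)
A reduce-reduce conflict occurs when an LR(0) state has two complete items [A → α .] and [B → β .] — both call for a reduction, and with no lookahead the parser cannot choose between them.

Augment with B' → B and build the canonical LR(0) collection (I0 = CLOSURE({[B' → . B]}), then GOTO on every symbol after a dot until no new states appear). It has 11 states:
  I0: { [B → . /], [B → . Y F], [B' → . B], [Y → . / *], [Y → . d], [Y → .] }  — shift, reduce
  I1: { [B → / .], [Y → / . *] }  — shift, reduce
  I2: { [B' → B .] }  — accept
  I3: { [B → . /], [B → . Y F], [B → Y . F], [F → . / num], [F → . B *], [Y → . / *], [Y → . d], [Y → .] }  — shift, reduce
  I4: { [Y → d .] }  — reduce
  I5: { [B → / .], [F → / . num], [Y → / . *] }  — shift, reduce
  I6: { [F → B . *] }  — shift
  I7: { [B → Y F .] }  — reduce
  I8: { [F → B * .] }  — reduce
  I9: { [Y → / * .] }  — reduce
  I10: { [F → / num .] }  — reduce

No state contains more than one complete item.

Answer: No reduce-reduce conflicts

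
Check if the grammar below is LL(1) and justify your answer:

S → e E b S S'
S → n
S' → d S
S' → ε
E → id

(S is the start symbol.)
No. Predict set conflict for S': { 'd' }

A grammar is LL(1) if for each non-terminal N with multiple productions, the predict sets of those productions are pairwise disjoint, where PREDICT(N → α) = (FIRST(α) \ {ε}) ∪ (FOLLOW(N) if α ⇒* ε).

Relevant sets:
  FOLLOW(S') = { $, 'd' }

For S:
  PREDICT(S → e E b S S') = { 'e' }
  PREDICT(S → n) = { 'n' }
For S':
  PREDICT(S' → d S) = { 'd' }
  PREDICT(S' → ε) = { $, 'd' }
E has a single production, so nothing to check there.

Conflict found: Predict set conflict for S': { 'd' }
The grammar is NOT LL(1).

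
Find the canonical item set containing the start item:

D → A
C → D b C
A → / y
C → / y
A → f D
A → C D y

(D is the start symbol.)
{ [A → . / y], [A → . C D y], [A → . f D], [C → . / y], [C → . D b C], [D → . A], [D' → . D] }

First, augment the grammar with D' → D
I₀ = CLOSURE({ [D' → . D] }):
  [D' → . D] has the dot before D: add [D → . A]
  [D → . A] has the dot before A: add [A → . / y], [A → . f D], [A → . C D y]
  [A → . C D y] has the dot before C: add [C → . D b C], [C → . / y]
No further items can be added.

I₀ = { [A → . / y], [A → . C D y], [A → . f D], [C → . / y], [C → . D b C], [D → . A], [D' → . D] }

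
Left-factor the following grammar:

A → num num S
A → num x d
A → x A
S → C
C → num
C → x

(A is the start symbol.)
Left-factoring transforms A → αβ₁ | αβ₂ into A → αA' and A' → β₁ | β₂
(α is the longest common prefix among the alternatives). Repeat until
no nonterminal has two alternatives with a common prefix.

Round 1: A has alternatives sharing prefix 'num'. Introduce A': A → num A'
  Add: A' → num S
  Add: A' → x d

No remaining common prefixes — done.

Resulting grammar:
A → num A'
A' → num S
A' → x d
A → x A
S → C
C → num
C → x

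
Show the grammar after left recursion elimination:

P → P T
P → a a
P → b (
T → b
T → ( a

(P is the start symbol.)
P → a a P'
P → b ( P'
P' → T P'
P' → ε
T → b
T → ( a

P is directly left-recursive. The standard transformation for
  A → A α₁ | ... | A α_m | β₁ | ... | β_n
is
  A  → β₁ A' | ... | β_n A'
  A' → α₁ A' | ... | α_m A' | ε

P → a a becomes P → a a P'
P → b ( becomes P → b ( P'
P → P T becomes P' → T P'
Add P' → ε

Productions for other non-terminals are unchanged:
  T → b
  T → ( a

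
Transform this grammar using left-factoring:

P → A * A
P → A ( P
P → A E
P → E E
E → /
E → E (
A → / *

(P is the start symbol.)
P → A P'
P' → * A
P' → ( P
P' → E
P → E E
E → /
E → E (
A → / *

Left-factoring transforms A → αβ₁ | αβ₂ into A → αA' and A' → β₁ | β₂
(α is the longest common prefix among the alternatives). Repeat until
no nonterminal has two alternatives with a common prefix.

Round 1: P has alternatives sharing prefix 'A'. Introduce P': P → A P'
  Add: P' → * A
  Add: P' → ( P
  Add: P' → E

No remaining common prefixes — done.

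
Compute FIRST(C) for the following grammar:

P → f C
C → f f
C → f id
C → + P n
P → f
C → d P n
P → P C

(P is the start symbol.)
{ '+', 'd', 'f' }

To compute FIRST(C), examine every production with C on the left-hand side, reading each right-hand side left to right until a non-nullable symbol is reached.

From C → f f:
  - f is a terminal: add 'f' and stop
From C → f id:
  - f is a terminal: add 'f' and stop
From C → + P n:
  - '+' is a terminal: add '+' and stop
From C → d P n:
  - d is a terminal: add 'd' and stop

Collecting: FIRST(C) = { '+', 'd', 'f' }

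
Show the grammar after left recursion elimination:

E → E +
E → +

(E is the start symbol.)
E → + E'
E' → + E'
E' → ε

E is directly left-recursive. The standard transformation for
  A → A α₁ | ... | A α_m | β₁ | ... | β_n
is
  A  → β₁ A' | ... | β_n A'
  A' → α₁ A' | ... | α_m A' | ε

E → + becomes E → + E'
E → E + becomes E' → + E'
Add E' → ε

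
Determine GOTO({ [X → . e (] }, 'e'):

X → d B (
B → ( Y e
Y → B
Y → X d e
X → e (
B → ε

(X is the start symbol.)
{ [X → e . (] }

GOTO(I, 'e') = CLOSURE({ [A → αX.β] : [A → α.Xβ] ∈ I, X = 'e' })

Items with dot before 'e', with the dot advanced:
  [X → . e (] → [X → e . (]
Closure adds nothing (no advanced item has the dot before a non-terminal).

GOTO = { [X → e . (] }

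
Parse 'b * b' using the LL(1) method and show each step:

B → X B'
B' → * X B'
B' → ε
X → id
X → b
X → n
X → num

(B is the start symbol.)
LL(1) parsing maintains a stack (initially the start symbol over $) and the input. At each step: if the stack top is a terminal, match it against the current input token; if it is a non-terminal N, replace it with the RHS of M[N, lookahead] (the unique production whose predict set contains the lookahead).

Stack is shown with the top on the left.

Stack     Input    Action
-------------------------
B $       b * b $  output B → X B'
X B' $    b * b $  output X → b
b B' $    b * b $  match 'b'
B' $      * b $    output B' → * X B'
* X B' $  * b $    match '*'
X B' $    b $      output X → b
b B' $    b $      match 'b'
B' $      $        output B' → ε
$         $        accept

The string is accepted.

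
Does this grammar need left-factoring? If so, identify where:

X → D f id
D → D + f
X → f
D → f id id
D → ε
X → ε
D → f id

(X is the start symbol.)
Left-factoring is needed when two productions for the same non-terminal
share a common prefix on the right-hand side.

Productions for X:
  X → D f id
  X → f
  X → ε
Productions for D:
  D → D + f
  D → f id id
  D → ε
  D → f id

Found common prefix 'f id' in productions for D

Answer: Yes, D has productions with common prefix 'f id'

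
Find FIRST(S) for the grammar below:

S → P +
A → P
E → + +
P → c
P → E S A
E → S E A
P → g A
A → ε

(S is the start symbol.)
{ '+', 'c', 'g' }

FIRST sets of the other non-terminals involved (by the same procedure, iterated to a fixed point):
  FIRST(P) = { '+', 'c', 'g' }

From S → P +:
  - P is a non-terminal: add FIRST(P) \ {ε} = { '+', 'c', 'g' }
    P is not nullable, so stop

Collecting: FIRST(S) = { '+', 'c', 'g' }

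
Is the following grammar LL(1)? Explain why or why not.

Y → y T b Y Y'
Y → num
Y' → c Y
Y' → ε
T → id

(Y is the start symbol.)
A grammar is LL(1) if for each non-terminal N with multiple productions, the predict sets of those productions are pairwise disjoint, where PREDICT(N → α) = (FIRST(α) \ {ε}) ∪ (FOLLOW(N) if α ⇒* ε).

Relevant sets:
  FOLLOW(Y') = { $, 'c' }

For Y:
  PREDICT(Y → y T b Y Y') = { 'y' }
  PREDICT(Y → num) = { 'num' }
For Y':
  PREDICT(Y' → c Y) = { 'c' }
  PREDICT(Y' → ε) = { $, 'c' }
T has a single production, so nothing to check there.

Conflict found: Predict set conflict for Y': { 'c' }
The grammar is NOT LL(1).

Answer: No. Predict set conflict for Y': { 'c' }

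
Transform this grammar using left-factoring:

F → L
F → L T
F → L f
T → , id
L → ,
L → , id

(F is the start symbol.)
Left-factoring transforms A → αβ₁ | αβ₂ into A → αA' and A' → β₁ | β₂
(α is the longest common prefix among the alternatives). Repeat until
no nonterminal has two alternatives with a common prefix.

Round 1: F has alternatives sharing prefix 'L'. Introduce F': F → L F'
  Add: F' → ε
  Add: F' → T
  Add: F' → f

Round 2: L has alternatives sharing prefix ','. Introduce L': L → , L'
  Add: L' → ε
  Add: L' → id

No remaining common prefixes — done.

Resulting grammar:
F → L F'
F' → ε
F' → T
F' → f
T → , id
L → , L'
L' → ε
L' → id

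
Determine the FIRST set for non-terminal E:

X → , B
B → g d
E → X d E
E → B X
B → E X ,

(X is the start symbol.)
{ ',', 'g' }

To compute FIRST(E), examine every production with E on the left-hand side, reading each right-hand side left to right until a non-nullable symbol is reached.

FIRST sets of the other non-terminals involved (by the same procedure, iterated to a fixed point):
  FIRST(X) = { ',' }
  FIRST(B) = { ',', 'g' }

From E → X d E:
  - X is a non-terminal: add FIRST(X) \ {ε} = { ',' }
    X is not nullable, so stop
From E → B X:
  - B is a non-terminal: add FIRST(B) \ {ε} = { ',', 'g' }
    B is not nullable, so stop

Collecting: FIRST(E) = { ',', 'g' }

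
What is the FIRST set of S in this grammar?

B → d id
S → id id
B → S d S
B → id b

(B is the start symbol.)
From S → id id:
  - id is a terminal: add 'id' and stop

Collecting: FIRST(S) = { 'id' }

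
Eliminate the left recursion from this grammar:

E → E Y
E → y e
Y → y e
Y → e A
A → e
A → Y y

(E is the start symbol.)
E is directly left-recursive. The standard transformation for
  A → A α₁ | ... | A α_m | β₁ | ... | β_n
is
  A  → β₁ A' | ... | β_n A'
  A' → α₁ A' | ... | α_m A' | ε

E → y e becomes E → y e E'
E → E Y becomes E' → Y E'
Add E' → ε

Productions for other non-terminals are unchanged:
  Y → y e
  Y → e A
  A → e
  A → Y y

Resulting grammar:
E → y e E'
E' → Y E'
E' → ε
Y → y e
Y → e A
A → e
A → Y y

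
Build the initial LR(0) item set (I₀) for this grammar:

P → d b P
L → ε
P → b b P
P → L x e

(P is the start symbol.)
{ [L → .], [P → . L x e], [P → . b b P], [P → . d b P], [P' → . P] }

First, augment the grammar with P' → P
I₀ = CLOSURE({ [P' → . P] }):
  [P' → . P] has the dot before P: add [P → . d b P], [P → . b b P], [P → . L x e]
  [P → . L x e] has the dot before L: add [L → .]
No further items can be added.

I₀ = { [L → .], [P → . L x e], [P → . b b P], [P → . d b P], [P' → . P] }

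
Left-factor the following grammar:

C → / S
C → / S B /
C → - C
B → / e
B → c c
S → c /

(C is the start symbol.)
C → / S C'
C' → ε
C' → B /
C → - C
B → / e
B → c c
S → c /

Left-factoring transforms A → αβ₁ | αβ₂ into A → αA' and A' → β₁ | β₂
(α is the longest common prefix among the alternatives). Repeat until
no nonterminal has two alternatives with a common prefix.

Round 1: C has alternatives sharing prefix '/ S'. Introduce C': C → / S C'
  Add: C' → ε
  Add: C' → B /

No remaining common prefixes — done.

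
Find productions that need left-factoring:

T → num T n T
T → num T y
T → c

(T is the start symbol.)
Left-factoring is needed when two productions for the same non-terminal
share a common prefix on the right-hand side.

Productions for T:
  T → num T n T
  T → num T y
  T → c

Found common prefix 'num T' in productions for T

Answer: Yes, T has productions with common prefix 'num T'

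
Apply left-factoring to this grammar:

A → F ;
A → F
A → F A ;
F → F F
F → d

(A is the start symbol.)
Left-factoring transforms A → αβ₁ | αβ₂ into A → αA' and A' → β₁ | β₂
(α is the longest common prefix among the alternatives). Repeat until
no nonterminal has two alternatives with a common prefix.

Round 1: A has alternatives sharing prefix 'F'. Introduce A': A → F A'
  Add: A' → ;
  Add: A' → ε
  Add: A' → A ;

No remaining common prefixes — done.

Resulting grammar:
A → F A'
A' → ;
A' → ε
A' → A ;
F → F F
F → d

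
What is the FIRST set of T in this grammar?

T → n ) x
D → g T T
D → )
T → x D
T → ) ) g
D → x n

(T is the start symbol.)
From T → n ) x:
  - n is a terminal: add 'n' and stop
From T → x D:
  - x is a terminal: add 'x' and stop
From T → ) ) g:
  - ')' is a terminal: add ')' and stop

Collecting: FIRST(T) = { ')', 'n', 'x' }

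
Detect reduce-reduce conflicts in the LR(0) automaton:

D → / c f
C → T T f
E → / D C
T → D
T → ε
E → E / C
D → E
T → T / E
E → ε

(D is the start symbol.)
Yes — I4: [E → .] vs [T → .]; I7: [E → .] vs [T → .]; I14: [E → .] vs [T → .]; I16: [D → E .] vs [T → T / E .]

Augment with D' → D and build the canonical LR(0) collection (I0 = CLOSURE({[D' → . D]}), then GOTO on every symbol after a dot until no new states appear). It has 19 states:
  I0: { [D → . / c f], [D → . E], [D' → . D], [E → . / D C], [E → . E / C], [E → .] }  — shift, reduce
  I1: { [D → . / c f], [D → . E], [D → / . c f], [E → . / D C], [E → . E / C], [E → .], [E → / . D C] }  — shift, reduce
  I2: { [D' → D .] }  — accept
  I3: { [D → E .], [E → E . / C] }  — shift, reduce
  I4: { [C → . T T f], [D → . / c f], [D → . E], [E → . / D C], [E → . E / C], [E → .], [E → E / . C], [T → . D], [T → . T / E], [T → .] }  — shift, 2 reduces
  I5: { [E → E / C .] }  — reduce
  I6: { [T → D .] }  — reduce
  I7: { [C → T . T f], [D → . / c f], [D → . E], [E → . / D C], [E → . E / C], [E → .], [T → . D], [T → . T / E], [T → .], [T → T . / E] }  — shift, 2 reduces
  I8: { [D → . / c f], [D → . E], [D → / . c f], [E → . / D C], [E → . E / C], [E → .], [E → / . D C], [T → T / . E] }  — shift, reduce
  I9: { [C → T T . f], [T → T . / E] }  — shift
  I10: { [E → . / D C], [E → . E / C], [E → .], [T → T / . E] }  — shift, reduce
  I11: { [C → T T f .] }  — reduce
  I12: { [D → . / c f], [D → . E], [E → . / D C], [E → . E / C], [E → .], [E → / . D C] }  — shift, reduce
  I13: { [E → E . / C], [T → T / E .] }  — shift, reduce
  I14: { [C → . T T f], [D → . / c f], [D → . E], [E → . / D C], [E → . E / C], [E → .], [E → / D . C], [T → . D], [T → . T / E], [T → .] }  — shift, 2 reduces
  I15: { [E → / D C .] }  — reduce
  I16: { [D → E .], [E → E . / C], [T → T / E .] }  — shift, 2 reduces
  I17: { [D → / c . f] }  — shift
  I18: { [D → / c f .] }  — reduce

I4 contains complete items [E → .], [T → .] — reduce-reduce conflict.
I7 contains complete items [E → .], [T → .] — reduce-reduce conflict.
I14 contains complete items [E → .], [T → .] — reduce-reduce conflict.
I16 contains complete items [D → E .], [T → T / E .] — reduce-reduce conflict.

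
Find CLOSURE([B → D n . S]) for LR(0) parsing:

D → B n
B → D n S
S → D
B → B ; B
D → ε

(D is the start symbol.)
To compute CLOSURE, for each item [A → α.Bβ] where B is a non-terminal, add [B → .γ] for all productions B → γ; repeat for the newly added items until nothing changes.

Start with: [B → D n . S]
  [B → D n . S] has the dot before S: add [S → . D]
  [S → . D] has the dot before D: add [D → . B n], [D → .]
  [D → . B n] has the dot before B: add [B → . D n S], [B → . B ; B]
No further items can be added.

CLOSURE = { [B → . B ; B], [B → . D n S], [B → D n . S], [D → . B n], [D → .], [S → . D] }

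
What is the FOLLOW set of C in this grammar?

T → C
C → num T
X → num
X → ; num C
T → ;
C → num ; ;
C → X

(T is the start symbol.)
{ $ }

To compute FOLLOW(C), find every occurrence of C on a right-hand side N → α C β: add FIRST(β) \ {ε}, and if β is empty or nullable also add FOLLOW(N). Iterate to a fixed point.

In T → C: C is at the end, add FOLLOW(T)
In X → ; num C: C is at the end, add FOLLOW(X)

The FOLLOW sets referred to above (computed the same way, to a fixed point):
  FOLLOW(T) = { $ }
  FOLLOW(X) = { $ }

Taking the union: FOLLOW(C) = { $ }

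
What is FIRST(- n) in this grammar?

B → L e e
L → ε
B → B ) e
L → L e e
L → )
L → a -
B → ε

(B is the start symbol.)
To compute FIRST(- n), process the symbols left to right:
Symbol - is a terminal. Add '-' and stop.
FIRST(- n) = { '-' }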